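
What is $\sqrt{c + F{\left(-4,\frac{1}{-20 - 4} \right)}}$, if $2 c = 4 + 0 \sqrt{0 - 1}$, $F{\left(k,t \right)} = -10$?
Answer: $2 i \sqrt{2} \approx 2.8284 i$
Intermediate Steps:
$c = 2$ ($c = \frac{4 + 0 \sqrt{0 - 1}}{2} = \frac{4 + 0 \sqrt{-1}}{2} = \frac{4 + 0 i}{2} = \frac{4 + 0}{2} = \frac{1}{2} \cdot 4 = 2$)
$\sqrt{c + F{\left(-4,\frac{1}{-20 - 4} \right)}} = \sqrt{2 - 10} = \sqrt{-8} = 2 i \sqrt{2}$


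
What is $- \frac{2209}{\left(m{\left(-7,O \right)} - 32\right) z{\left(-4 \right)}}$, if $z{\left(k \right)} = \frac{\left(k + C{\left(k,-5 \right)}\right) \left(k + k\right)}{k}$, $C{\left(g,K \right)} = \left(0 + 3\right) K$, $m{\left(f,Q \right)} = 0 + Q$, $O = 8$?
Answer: $- \frac{2209}{912} \approx -2.4221$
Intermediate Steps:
$m{\left(f,Q \right)} = Q$
$C{\left(g,K \right)} = 3 K$
$z{\left(k \right)} = -30 + 2 k$ ($z{\left(k \right)} = \frac{\left(k + 3 \left(-5\right)\right) \left(k + k\right)}{k} = \frac{\left(k - 15\right) 2 k}{k} = \frac{\left(-15 + k\right) 2 k}{k} = \frac{2 k \left(-15 + k\right)}{k} = -30 + 2 k$)
$- \frac{2209}{\left(m{\left(-7,O \right)} - 32\right) z{\left(-4 \right)}} = - \frac{2209}{\left(8 - 32\right) \left(-30 + 2 \left(-4\right)\right)} = - \frac{2209}{\left(-24\right) \left(-30 - 8\right)} = - \frac{2209}{\left(-24\right) \left(-38\right)} = - \frac{2209}{912}$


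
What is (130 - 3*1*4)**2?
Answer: 13924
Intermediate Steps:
(130 - 3*1*4)**2 = (130 - 3*4)**2 = (130 - 12)**2 = 118**2 = 13924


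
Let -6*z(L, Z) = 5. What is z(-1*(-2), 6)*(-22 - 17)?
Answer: 65/2 ≈ 32.500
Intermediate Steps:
z(L, Z) = -⅚ (z(L, Z) = -⅙*5 = -⅚)
z(-1*(-2), 6)*(-22 - 17) = -5*(-22 - 17)/6 = -⅚*(-39) = 65/2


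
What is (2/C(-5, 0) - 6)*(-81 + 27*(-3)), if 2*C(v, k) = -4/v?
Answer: 162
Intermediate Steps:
C(v, k) = -2/v (C(v, k) = (-4/v)/2 = -2/v)
(2/C(-5, 0) - 6)*(-81 + 27*(-3)) = (2/(-2/(-5)) - 6)*(-81 + 27*(-3)) = (2/(-2*(-⅕)) - 6)*(-81 - 81) = (2/(⅖) - 6)*(-162) = ((5/2)*2 - 6)*(-162) = (5 - 6)*(-162) = -1*(-162) = 162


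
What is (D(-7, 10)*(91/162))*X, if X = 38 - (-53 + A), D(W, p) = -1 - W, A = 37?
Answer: 182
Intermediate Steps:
X = 54 (X = 38 - (-53 + 37) = 38 - 1*(-16) = 38 + 16 = 54)
(D(-7, 10)*(91/162))*X = ((-1 - 1*(-7))*(91/162))*54 = ((-1 + 7)*(91*(1/162)))*54 = (6*(91/162))*54 = (91/27)*54 = 182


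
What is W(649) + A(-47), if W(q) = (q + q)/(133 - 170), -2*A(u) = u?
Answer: -857/74 ≈ -11.581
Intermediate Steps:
A(u) = -u/2
W(q) = -2*q/37 (W(q) = (2*q)/(-37) = (2*q)*(-1/37) = -2*q/37)
W(649) + A(-47) = -2/37*649 - ½*(-47) = -1298/37 + 47/2 = -857/74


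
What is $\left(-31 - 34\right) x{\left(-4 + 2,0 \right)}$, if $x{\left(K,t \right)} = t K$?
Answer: $0$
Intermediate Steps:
$x{\left(K,t \right)} = K t$
$\left(-31 - 34\right) x{\left(-4 + 2,0 \right)} = \left(-31 - 34\right) \left(-4 + 2\right) 0 = - 65 \left(\left(-2\right) 0\right) = \left(-65\right) 0 = 0$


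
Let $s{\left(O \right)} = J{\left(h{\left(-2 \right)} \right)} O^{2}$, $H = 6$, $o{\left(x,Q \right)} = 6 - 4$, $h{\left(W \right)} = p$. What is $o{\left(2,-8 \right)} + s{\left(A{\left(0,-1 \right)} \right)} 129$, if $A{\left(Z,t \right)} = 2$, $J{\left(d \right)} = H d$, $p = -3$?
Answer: $-9286$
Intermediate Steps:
$h{\left(W \right)} = -3$
$o{\left(x,Q \right)} = 2$ ($o{\left(x,Q \right)} = 6 - 4 = 2$)
$J{\left(d \right)} = 6 d$
$s{\left(O \right)} = - 18 O^{2}$ ($s{\left(O \right)} = 6 \left(-3\right) O^{2} = - 18 O^{2}$)
$o{\left(2,-8 \right)} + s{\left(A{\left(0,-1 \right)} \right)} 129 = 2 + - 18 \cdot 2^{2} \cdot 129 = 2 + \left(-18\right) 4 \cdot 129 = 2 - 9288 = -9286$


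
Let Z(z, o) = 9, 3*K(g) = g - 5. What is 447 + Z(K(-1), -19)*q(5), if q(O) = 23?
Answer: 654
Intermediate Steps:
K(g) = -5/3 + g/3 (K(g) = (g - 5)/3 = (-5 + g)/3 = -5/3 + g/3)
447 + Z(K(-1), -19)*q(5) = 447 + 9*23 = 447 + 207 = 654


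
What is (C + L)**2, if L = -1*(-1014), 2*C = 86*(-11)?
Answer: 292681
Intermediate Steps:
C = -473 (C = (86*(-11))/2 = (1/2)*(-946) = -473)
L = 1014
(C + L)**2 = (-473 + 1014)**2 = 541**2 = 292681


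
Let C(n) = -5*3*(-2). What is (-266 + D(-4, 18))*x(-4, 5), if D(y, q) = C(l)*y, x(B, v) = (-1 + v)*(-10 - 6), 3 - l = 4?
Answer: 24704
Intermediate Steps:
l = -1 (l = 3 - 1*4 = 3 - 4 = -1)
x(B, v) = 16 - 16*v (x(B, v) = (-1 + v)*(-16) = 16 - 16*v)
C(n) = 30 (C(n) = -15*(-2) = 30)
D(y, q) = 30*y
(-266 + D(-4, 18))*x(-4, 5) = (-266 + 30*(-4))*(16 - 16*5) = (-266 - 120)*(16 - 80) = -386*(-64) = 24704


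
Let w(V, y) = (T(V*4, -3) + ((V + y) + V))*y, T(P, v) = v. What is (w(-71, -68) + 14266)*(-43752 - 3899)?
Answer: -1369966250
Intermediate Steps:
w(V, y) = y*(-3 + y + 2*V) (w(V, y) = (-3 + ((V + y) + V))*y = (-3 + (y + 2*V))*y = (-3 + y + 2*V)*y = y*(-3 + y + 2*V))
(w(-71, -68) + 14266)*(-43752 - 3899) = (-68*(-3 - 68 + 2*(-71)) + 14266)*(-43752 - 3899) = (-68*(-3 - 68 - 142) + 14266)*(-47651) = (-68*(-213) + 14266)*(-47651) = (14484 + 14266)*(-47651) = 28750*(-47651) = -1369966250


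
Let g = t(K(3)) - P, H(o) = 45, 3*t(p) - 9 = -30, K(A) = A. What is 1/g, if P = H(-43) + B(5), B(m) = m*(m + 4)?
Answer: -1/97 ≈ -0.010309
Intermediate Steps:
t(p) = -7 (t(p) = 3 + (⅓)*(-30) = 3 - 10 = -7)
B(m) = m*(4 + m)
P = 90 (P = 45 + 5*(4 + 5) = 45 + 5*9 = 45 + 45 = 90)
g = -97 (g = -7 - 1*90 = -7 - 90 = -97)
1/g = 1/(-97) = -1/97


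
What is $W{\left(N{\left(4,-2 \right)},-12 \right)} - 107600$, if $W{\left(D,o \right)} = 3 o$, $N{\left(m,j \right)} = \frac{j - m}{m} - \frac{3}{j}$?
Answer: $-107636$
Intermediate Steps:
$N{\left(m,j \right)} = - \frac{3}{j} + \frac{j - m}{m}$ ($N{\left(m,j \right)} = \frac{j - m}{m} - \frac{3}{j} = - \frac{3}{j} + \frac{j - m}{m}$)
$W{\left(N{\left(4,-2 \right)},-12 \right)} - 107600 = 3 \left(-12\right) - 107600 = -36 - 107600 = -107636$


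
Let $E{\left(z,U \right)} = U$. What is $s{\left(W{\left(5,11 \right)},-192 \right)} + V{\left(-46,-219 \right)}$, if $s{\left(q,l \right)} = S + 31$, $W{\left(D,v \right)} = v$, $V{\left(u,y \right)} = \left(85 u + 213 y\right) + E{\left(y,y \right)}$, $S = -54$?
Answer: $-50799$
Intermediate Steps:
$V{\left(u,y \right)} = 85 u + 214 y$ ($V{\left(u,y \right)} = \left(85 u + 213 y\right) + y = 85 u + 214 y$)
$s{\left(q,l \right)} = -23$ ($s{\left(q,l \right)} = -54 + 31 = -23$)
$s{\left(W{\left(5,11 \right)},-192 \right)} + V{\left(-46,-219 \right)} = -23 + \left(85 \left(-46\right) + 214 \left(-219\right)\right) = -23 - 50776 = -50799$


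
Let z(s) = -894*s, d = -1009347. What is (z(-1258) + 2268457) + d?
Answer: 2383762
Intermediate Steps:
(z(-1258) + 2268457) + d = (-894*(-1258) + 2268457) - 1009347 = (1124652 + 2268457) - 1009347 = 3393109 - 1009347 = 2383762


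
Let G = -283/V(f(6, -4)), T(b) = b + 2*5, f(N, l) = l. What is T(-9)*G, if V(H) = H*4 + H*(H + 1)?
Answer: 283/4 ≈ 70.750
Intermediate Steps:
T(b) = 10 + b (T(b) = b + 10 = 10 + b)
V(H) = 4*H + H*(1 + H)
G = 283/4 (G = -283*(-1/(4*(5 - 4))) = -283/((-4*1)) = -283/(-4) = -283*(-¼) = 283/4 ≈ 70.750)
T(-9)*G = (10 - 9)*(283/4) = 1*(283/4) = 283/4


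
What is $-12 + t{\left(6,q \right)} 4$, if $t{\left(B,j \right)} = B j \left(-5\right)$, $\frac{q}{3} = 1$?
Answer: $-372$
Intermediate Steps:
$q = 3$ ($q = 3 \cdot 1 = 3$)
$t{\left(B,j \right)} = - 5 B j$
$-12 + t{\left(6,q \right)} 4 = -12 + \left(-5\right) 6 \cdot 3 \cdot 4 = -12 - 360 = -372$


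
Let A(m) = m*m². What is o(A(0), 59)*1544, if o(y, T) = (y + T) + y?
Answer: 91096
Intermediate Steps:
A(m) = m³
o(y, T) = T + 2*y (o(y, T) = (T + y) + y = T + 2*y)
o(A(0), 59)*1544 = (59 + 2*0³)*1544 = (59 + 2*0)*1544 = (59 + 0)*1544 = 59*1544 = 91096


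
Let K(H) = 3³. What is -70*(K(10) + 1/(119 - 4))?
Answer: -43484/23 ≈ -1890.6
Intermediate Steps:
K(H) = 27
-70*(K(10) + 1/(119 - 4)) = -70*(27 + 1/(119 - 4)) = -70*(27 + 1/115) = -70*3106/115 = -43484/23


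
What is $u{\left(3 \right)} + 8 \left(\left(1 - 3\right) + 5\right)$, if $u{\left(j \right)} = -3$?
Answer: $21$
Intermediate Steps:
$u{\left(3 \right)} + 8 \left(\left(1 - 3\right) + 5\right) = -3 + 8 \left(\left(1 - 3\right) + 5\right) = -3 + 8 \left(-2 + 5\right) = -3 + 8 \cdot 3 = -3 + 24 = 21$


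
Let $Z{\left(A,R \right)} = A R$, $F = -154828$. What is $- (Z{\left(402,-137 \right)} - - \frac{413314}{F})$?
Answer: $\frac{4263705293}{77414} \approx 55077.0$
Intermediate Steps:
$- (Z{\left(402,-137 \right)} - - \frac{413314}{F}) = - (402 \left(-137\right) - - \frac{413314}{-154828}) = - (-55074 - \left(-413314\right) \left(- \frac{1}{154828}\right)) = - (-55074 - \frac{206657}{77414}) = \left(-1\right) \left(- \frac{4263705293}{77414}\right) = \frac{4263705293}{77414}$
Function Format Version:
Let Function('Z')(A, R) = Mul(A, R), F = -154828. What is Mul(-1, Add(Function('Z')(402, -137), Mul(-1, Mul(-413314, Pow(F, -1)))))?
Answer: Rational(4263705293, 77414) ≈ 55077.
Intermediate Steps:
Mul(-1, Add(Function('Z')(402, -137), Mul(-1, Mul(-413314, Pow(F, -1))))) = Mul(-1, Add(Mul(402, -137), Mul(-1, Mul(-413314, Pow(-154828, -1))))) = Mul(-1, Add(-55074, Mul(-1, Mul(-413314, Rational(-1, 154828))))) = Mul(-1, Add(-55074, Mul(-1, Rational(206657, 77414)))) = Mul(-1, Add(-55074, Rational(-206657, 77414))) = Mul(-1, Rational(-4263705293, 77414)) = Rational(4263705293, 77414)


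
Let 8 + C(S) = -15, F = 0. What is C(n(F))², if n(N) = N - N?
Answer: 529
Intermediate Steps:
n(N) = 0
C(S) = -23 (C(S) = -8 - 15 = -23)
C(n(F))² = (-23)² = 529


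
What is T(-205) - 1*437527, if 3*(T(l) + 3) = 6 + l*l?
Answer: -1270559/3 ≈ -4.2352e+5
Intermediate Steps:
T(l) = -1 + l**2/3 (T(l) = -3 + (6 + l*l)/3 = -3 + (6 + l**2)/3 = -3 + (2 + l**2/3) = -1 + l**2/3)
T(-205) - 1*437527 = (-1 + (1/3)*(-205)**2) - 1*437527 = (-1 + (1/3)*42025) - 437527 = (-1 + 42025/3) - 437527 = 42022/3 - 437527 = -1270559/3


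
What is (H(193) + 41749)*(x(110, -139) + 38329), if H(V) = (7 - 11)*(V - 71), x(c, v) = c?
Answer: 1586031579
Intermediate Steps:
H(V) = 284 - 4*V (H(V) = -4*(-71 + V) = 284 - 4*V)
(H(193) + 41749)*(x(110, -139) + 38329) = ((284 - 4*193) + 41749)*(110 + 38329) = ((284 - 772) + 41749)*38439 = (-488 + 41749)*38439 = 41261*38439 = 1586031579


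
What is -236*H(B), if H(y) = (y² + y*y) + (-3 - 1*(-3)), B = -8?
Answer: -30208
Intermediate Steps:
H(y) = 2*y² (H(y) = (y² + y²) + (-3 + 3) = 2*y² + 0 = 2*y²)
-236*H(B) = -472*(-8)² = -472*64 = -236*128 = -30208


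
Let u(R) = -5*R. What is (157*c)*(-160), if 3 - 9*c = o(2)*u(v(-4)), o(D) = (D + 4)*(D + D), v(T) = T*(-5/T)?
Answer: 4998880/3 ≈ 1.6663e+6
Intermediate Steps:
v(T) = -5
o(D) = 2*D*(4 + D) (o(D) = (4 + D)*(2*D) = 2*D*(4 + D))
c = -199/3 (c = 1/3 - 2*2*(4 + 2)*(-5*(-5))/9 = 1/3 - 2*2*6*25/9 = 1/3 - 8*25/3 = 1/3 - 1/9*600 = 1/3 - 200/3 = -199/3 ≈ -66.333)
(157*c)*(-160) = (157*(-199/3))*(-160) = -31243/3*(-160) = 4998880/3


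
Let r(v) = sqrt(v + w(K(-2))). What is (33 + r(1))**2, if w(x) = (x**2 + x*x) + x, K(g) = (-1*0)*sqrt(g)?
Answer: 1156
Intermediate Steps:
K(g) = 0 (K(g) = 0*sqrt(g) = 0)
w(x) = x + 2*x**2 (w(x) = (x**2 + x**2) + x = 2*x**2 + x = x + 2*x**2)
r(v) = sqrt(v) (r(v) = sqrt(v + 0*(1 + 2*0)) = sqrt(v + 0*(1 + 0)) = sqrt(v + 0*1) = sqrt(v + 0) = sqrt(v))
(33 + r(1))**2 = (33 + sqrt(1))**2 = (33 + 1)**2 = 34**2 = 1156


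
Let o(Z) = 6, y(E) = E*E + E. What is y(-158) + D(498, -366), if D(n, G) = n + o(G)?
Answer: 25310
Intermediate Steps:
y(E) = E + E² (y(E) = E² + E = E + E²)
D(n, G) = 6 + n (D(n, G) = n + 6 = 6 + n)
y(-158) + D(498, -366) = -158*(1 - 158) + (6 + 498) = -158*(-157) + 504 = 24806 + 504 = 25310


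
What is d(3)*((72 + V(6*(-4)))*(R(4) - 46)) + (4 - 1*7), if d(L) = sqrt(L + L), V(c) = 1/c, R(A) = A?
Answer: -3 - 12089*sqrt(6)/4 ≈ -7406.0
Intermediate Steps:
d(L) = sqrt(2)*sqrt(L) (d(L) = sqrt(2*L) = sqrt(2)*sqrt(L))
d(3)*((72 + V(6*(-4)))*(R(4) - 46)) + (4 - 1*7) = (sqrt(2)*sqrt(3))*((72 + 1/(6*(-4)))*(4 - 46)) + (4 - 1*7) = sqrt(6)*((72 + 1/(-24))*(-42)) + (4 - 7) = sqrt(6)*((72 - 1/24)*(-42)) - 3 = sqrt(6)*((1727/24)*(-42)) - 3 = sqrt(6)*(-12089/4) - 3 = -12089*sqrt(6)/4 - 3 = -3 - 12089*sqrt(6)/4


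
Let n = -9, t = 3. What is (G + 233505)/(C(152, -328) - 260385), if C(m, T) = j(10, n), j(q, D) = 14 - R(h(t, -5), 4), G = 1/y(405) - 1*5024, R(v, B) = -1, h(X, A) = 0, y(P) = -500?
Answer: -114240499/130185000 ≈ -0.87752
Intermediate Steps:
G = -2512001/500 (G = 1/(-500) - 1*5024 = -1/500 - 5024 = -2512001/500 ≈ -5024.0)
j(q, D) = 15 (j(q, D) = 14 - 1*(-1) = 14 + 1 = 15)
C(m, T) = 15
(G + 233505)/(C(152, -328) - 260385) = (-2512001/500 + 233505)/(15 - 260385) = (114240499/500)/(-260370) = (114240499/500)*(-1/260370) = -114240499/130185000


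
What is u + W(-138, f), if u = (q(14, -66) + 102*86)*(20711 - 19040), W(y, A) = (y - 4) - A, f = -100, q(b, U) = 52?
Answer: 14744862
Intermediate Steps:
W(y, A) = -4 + y - A (W(y, A) = (-4 + y) - A = -4 + y - A)
u = 14744904 (u = (52 + 102*86)*(20711 - 19040) = (52 + 8772)*1671 = 8824*1671 = 14744904)
u + W(-138, f) = 14744904 + (-4 - 138 - 1*(-100)) = 14744904 + (-4 - 138 + 100) = 14744904 - 42 = 14744862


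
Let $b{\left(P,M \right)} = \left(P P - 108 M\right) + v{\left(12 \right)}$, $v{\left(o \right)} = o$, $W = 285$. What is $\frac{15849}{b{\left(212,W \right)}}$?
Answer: $\frac{15849}{14176} \approx 1.118$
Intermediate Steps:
$b{\left(P,M \right)} = 12 + P^{2} - 108 M$ ($b{\left(P,M \right)} = \left(P P - 108 M\right) + 12 = \left(P^{2} - 108 M\right) + 12 = 12 + P^{2} - 108 M$)
$\frac{15849}{b{\left(212,W \right)}} = \frac{15849}{12 + 212^{2} - 30780} = \frac{15849}{12 + 44944 - 30780} = \frac{15849}{14176}$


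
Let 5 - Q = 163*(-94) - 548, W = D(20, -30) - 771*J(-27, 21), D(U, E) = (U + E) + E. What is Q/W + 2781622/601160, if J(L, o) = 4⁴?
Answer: 67449159219/14834825320 ≈ 4.5467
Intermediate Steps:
J(L, o) = 256
D(U, E) = U + 2*E (D(U, E) = (E + U) + E = U + 2*E)
W = -197416 (W = (20 + 2*(-30)) - 771*256 = (20 - 60) - 197376 = -40 - 197376 = -197416)
Q = 15875 (Q = 5 - (163*(-94) - 548) = 5 - (-15322 - 548) = 5 - 1*(-15870) = 5 + 15870 = 15875)
Q/W + 2781622/601160 = 15875/(-197416) + 2781622/601160 = 15875*(-1/197416) + 2781622*(1/601160) = -15875/197416 + 1390811/300580 = 67449159219/14834825320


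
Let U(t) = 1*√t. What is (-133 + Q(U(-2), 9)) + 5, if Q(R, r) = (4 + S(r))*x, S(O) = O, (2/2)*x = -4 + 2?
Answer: -154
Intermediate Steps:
x = -2 (x = -4 + 2 = -2)
U(t) = √t
Q(R, r) = -8 - 2*r (Q(R, r) = (4 + r)*(-2) = -8 - 2*r)
(-133 + Q(U(-2), 9)) + 5 = (-133 + (-8 - 2*9)) + 5 = (-133 + (-8 - 18)) + 5 = (-133 - 26) + 5 = -159 + 5 = -154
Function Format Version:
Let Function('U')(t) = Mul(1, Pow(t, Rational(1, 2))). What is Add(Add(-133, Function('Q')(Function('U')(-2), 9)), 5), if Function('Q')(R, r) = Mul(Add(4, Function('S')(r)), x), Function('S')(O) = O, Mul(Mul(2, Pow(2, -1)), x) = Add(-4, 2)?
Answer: -154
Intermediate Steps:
x = -2 (x = Add(-4, 2) = -2)
Function('U')(t) = Pow(t, Rational(1, 2))
Function('Q')(R, r) = Add(-8, Mul(-2, r)) (Function('Q')(R, r) = Mul(Add(4, r), -2) = Add(-8, Mul(-2, r)))
Add(Add(-133, Function('Q')(Function('U')(-2), 9)), 5) = Add(Add(-133, Add(-8, Mul(-2, 9))), 5) = Add(Add(-133, Add(-8, -18)), 5) = Add(Add(-133, -26), 5) = Add(-159, 5) = -154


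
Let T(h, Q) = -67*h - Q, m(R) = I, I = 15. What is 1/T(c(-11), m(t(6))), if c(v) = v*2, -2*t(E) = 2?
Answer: 1/1459 ≈ 0.00068540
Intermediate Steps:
t(E) = -1 (t(E) = -½*2 = -1)
c(v) = 2*v
m(R) = 15
T(h, Q) = -Q - 67*h
1/T(c(-11), m(t(6))) = 1/(-1*15 - 134*(-11)) = 1/(-15 - 67*(-22)) = 1/(-15 + 1474) = 1/1459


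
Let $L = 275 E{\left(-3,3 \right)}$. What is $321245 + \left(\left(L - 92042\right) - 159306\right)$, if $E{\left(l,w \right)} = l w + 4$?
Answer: $68522$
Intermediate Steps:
$E{\left(l,w \right)} = 4 + l w$
$L = -1375$ ($L = 275 \left(4 - 9\right) = 275 \left(-5\right) = -1375$)
$321245 + \left(\left(L - 92042\right) - 159306\right) = 321245 - 252723 = 68522$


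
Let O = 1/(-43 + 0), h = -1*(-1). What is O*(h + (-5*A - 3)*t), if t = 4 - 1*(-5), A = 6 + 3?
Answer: 431/43 ≈ 10.023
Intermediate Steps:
A = 9
h = 1
t = 9 (t = 4 + 5 = 9)
O = -1/43 (O = 1/(-43) = -1/43 ≈ -0.023256)
O*(h + (-5*A - 3)*t) = -(1 + (-5*9 - 3)*9)/43 = -(1 + (-45 - 3)*9)/43 = -(1 - 48*9)/43 = -(1 - 432)/43 = -1/43*(-431) = 431/43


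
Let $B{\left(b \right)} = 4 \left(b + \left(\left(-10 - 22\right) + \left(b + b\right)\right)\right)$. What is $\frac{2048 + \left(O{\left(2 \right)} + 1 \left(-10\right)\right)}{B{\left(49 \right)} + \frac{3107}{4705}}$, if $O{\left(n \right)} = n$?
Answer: $\frac{3199400}{722469} \approx 4.4284$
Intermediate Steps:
$B{\left(b \right)} = -128 + 12 b$ ($B{\left(b \right)} = 4 \left(b + \left(-32 + 2 b\right)\right) = 4 \left(-32 + 3 b\right) = -128 + 12 b$)
$\frac{2048 + \left(O{\left(2 \right)} + 1 \left(-10\right)\right)}{B{\left(49 \right)} + \frac{3107}{4705}} = \frac{2048 + \left(2 + 1 \left(-10\right)\right)}{\left(-128 + 12 \cdot 49\right) + \frac{3107}{4705}} = \frac{2048 + \left(2 - 10\right)}{\left(-128 + 588\right) + 3107 \cdot \frac{1}{4705}} = \frac{2048 - 8}{460 + \frac{3107}{4705}} = \frac{2040}{\frac{2167407}{4705}} = 2040 \cdot \frac{4705}{2167407} = \frac{3199400}{722469}$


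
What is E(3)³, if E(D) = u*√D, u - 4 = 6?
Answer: 3000*√3 ≈ 5196.2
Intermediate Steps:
u = 10 (u = 4 + 6 = 10)
E(D) = 10*√D
E(3)³ = (10*√3)³ = 3000*√3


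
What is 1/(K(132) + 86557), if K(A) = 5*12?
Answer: 1/86617 ≈ 1.1545e-5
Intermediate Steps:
K(A) = 60
1/(K(132) + 86557) = 1/(60 + 86557) = 1/86617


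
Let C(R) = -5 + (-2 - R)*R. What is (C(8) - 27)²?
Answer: 12544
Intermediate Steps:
C(R) = -5 + R*(-2 - R)
(C(8) - 27)² = ((-5 - 1*8² - 2*8) - 27)² = ((-5 - 1*64 - 16) - 27)² = ((-5 - 64 - 16) - 27)² = (-85 - 27)² = (-112)² = 12544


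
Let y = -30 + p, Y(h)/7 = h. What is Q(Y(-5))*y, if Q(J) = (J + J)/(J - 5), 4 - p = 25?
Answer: -357/4 ≈ -89.250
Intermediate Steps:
p = -21 (p = 4 - 1*25 = 4 - 25 = -21)
Y(h) = 7*h
Q(J) = 2*J/(-5 + J) (Q(J) = (2*J)/(-5 + J) = 2*J/(-5 + J))
y = -51 (y = -30 - 21 = -51)
Q(Y(-5))*y = (2*(7*(-5))/(-5 + 7*(-5)))*(-51) = (2*(-35)/(-5 - 35))*(-51) = (2*(-35)/(-40))*(-51) = (2*(-35)*(-1/40))*(-51) = (7/4)*(-51) = -357/4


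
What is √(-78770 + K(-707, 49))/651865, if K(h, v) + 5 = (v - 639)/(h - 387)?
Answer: I*√23570027610/356570155 ≈ 0.00043056*I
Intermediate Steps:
K(h, v) = -5 + (-639 + v)/(-387 + h) (K(h, v) = -5 + (v - 639)/(h - 387) = -5 + (-639 + v)/(-387 + h))
√(-78770 + K(-707, 49))/651865 = √(-78770 + (1296 + 49 - 5*(-707))/(-387 - 707))/651865 = √(-78770 + (1296 + 49 + 3535)/(-1094))*(1/651865) = √(-78770 - 1/1094*4880)*(1/651865) = √(-78770 - 2440/547)*(1/651865) = √(-43089630/547)*(1/651865) = (I*√23570027610/547)*(1/651865) = I*√23570027610/356570155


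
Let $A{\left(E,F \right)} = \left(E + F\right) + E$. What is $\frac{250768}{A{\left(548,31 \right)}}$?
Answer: $\frac{35824}{161} \approx 222.51$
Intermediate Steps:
$A{\left(E,F \right)} = F + 2 E$
$\frac{250768}{A{\left(548,31 \right)}} = \frac{250768}{31 + 2 \cdot 548} = \frac{250768}{31 + 1096} = \frac{250768}{1127} = 250768 \cdot \frac{1}{1127} = \frac{35824}{161}$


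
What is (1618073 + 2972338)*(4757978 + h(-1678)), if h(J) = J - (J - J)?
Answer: 21833371839300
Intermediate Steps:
h(J) = J (h(J) = J - 1*0 = J + 0 = J)
(1618073 + 2972338)*(4757978 + h(-1678)) = (1618073 + 2972338)*(4757978 - 1678) = 4590411*4756300 = 21833371839300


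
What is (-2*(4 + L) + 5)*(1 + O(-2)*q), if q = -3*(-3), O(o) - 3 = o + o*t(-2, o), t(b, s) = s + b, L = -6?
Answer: 738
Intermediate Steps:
t(b, s) = b + s
O(o) = 3 + o + o*(-2 + o) (O(o) = 3 + (o + o*(-2 + o)) = 3 + o + o*(-2 + o))
q = 9
(-2*(4 + L) + 5)*(1 + O(-2)*q) = (-2*(4 - 6) + 5)*(1 + (3 + (-2)**2 - 1*(-2))*9) = (-2*(-2) + 5)*(1 + (3 + 4 + 2)*9) = (4 + 5)*(1 + 9*9) = 9*(1 + 81) = 9*82 = 738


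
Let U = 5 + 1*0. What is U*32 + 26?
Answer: 186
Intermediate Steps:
U = 5 (U = 5 + 0 = 5)
U*32 + 26 = 5*32 + 26 = 160 + 26 = 186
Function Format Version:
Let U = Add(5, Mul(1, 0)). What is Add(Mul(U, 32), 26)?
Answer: 186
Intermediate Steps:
U = 5 (U = Add(5, 0) = 5)
Add(Mul(U, 32), 26) = Add(Mul(5, 32), 26) = Add(160, 26) = 186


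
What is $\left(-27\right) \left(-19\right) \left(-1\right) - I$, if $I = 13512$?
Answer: $-14025$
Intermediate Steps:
$\left(-27\right) \left(-19\right) \left(-1\right) - I = \left(-27\right) \left(-19\right) \left(-1\right) - 13512 = 513 \left(-1\right) - 13512 = -513 - 13512 = -14025$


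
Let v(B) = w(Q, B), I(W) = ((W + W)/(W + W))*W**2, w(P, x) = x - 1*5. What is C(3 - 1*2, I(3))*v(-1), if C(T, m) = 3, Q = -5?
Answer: -18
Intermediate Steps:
w(P, x) = -5 + x (w(P, x) = x - 5 = -5 + x)
I(W) = W**2 (I(W) = ((2*W)/((2*W)))*W**2 = ((2*W)*(1/(2*W)))*W**2 = 1*W**2 = W**2)
v(B) = -5 + B
C(3 - 1*2, I(3))*v(-1) = 3*(-5 - 1) = 3*(-6) = -18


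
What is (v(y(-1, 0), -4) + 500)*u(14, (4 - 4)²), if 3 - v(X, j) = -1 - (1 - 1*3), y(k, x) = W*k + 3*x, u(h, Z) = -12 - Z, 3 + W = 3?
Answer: -6024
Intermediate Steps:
W = 0 (W = -3 + 3 = 0)
y(k, x) = 3*x (y(k, x) = 0*k + 3*x = 0 + 3*x = 3*x)
v(X, j) = 2 (v(X, j) = 3 - (-1 - (1 - 1*3)) = 3 - (-1 - (1 - 3)) = 3 - (-1 - 1*(-2)) = 3 - (-1 + 2) = 3 - 1*1 = 3 - 1 = 2)
(v(y(-1, 0), -4) + 500)*u(14, (4 - 4)²) = (2 + 500)*(-12 - (4 - 4)²) = 502*(-12 - 1*0²) = 502*(-12 - 1*0) = 502*(-12 + 0) = 502*(-12) = -6024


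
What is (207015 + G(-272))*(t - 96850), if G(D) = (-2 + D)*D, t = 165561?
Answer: 19345101073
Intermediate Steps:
G(D) = D*(-2 + D)
(207015 + G(-272))*(t - 96850) = (207015 - 272*(-2 - 272))*(165561 - 96850) = (207015 - 272*(-274))*68711 = (207015 + 74528)*68711 = 281543*68711 = 19345101073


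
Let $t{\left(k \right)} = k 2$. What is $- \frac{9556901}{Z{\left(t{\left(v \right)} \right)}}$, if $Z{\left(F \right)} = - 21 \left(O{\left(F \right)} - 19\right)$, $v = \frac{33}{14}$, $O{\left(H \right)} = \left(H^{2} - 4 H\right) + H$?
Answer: $- \frac{66898307}{1605} \approx -41681.0$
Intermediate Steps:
$O{\left(H \right)} = H^{2} - 3 H$
$v = \frac{33}{14}$ ($v = 33 \cdot \frac{1}{14} = \frac{33}{14} \approx 2.3571$)
$t{\left(k \right)} = 2 k$
$Z{\left(F \right)} = 399 - 21 F \left(-3 + F\right)$ ($Z{\left(F \right)} = - 21 \left(F \left(-3 + F\right) - 19\right) = - 21 \left(-19 + F \left(-3 + F\right)\right) = 399 - 21 F \left(-3 + F\right)$)
$- \frac{9556901}{Z{\left(t{\left(v \right)} \right)}} = - \frac{9556901}{399 - 21 \cdot 2 \cdot \frac{33}{14} \left(-3 + 2 \cdot \frac{33}{14}\right)} = - \frac{9556901}{399 - 99 \left(-3 + \frac{33}{7}\right)} = - \frac{9556901}{399 - 99 \cdot \frac{12}{7}} = - \frac{9556901}{399 - \frac{1188}{7}} = - \frac{9556901}{\frac{1605}{7}} = \left(-9556901\right) \frac{7}{1605} = - \frac{66898307}{1605}$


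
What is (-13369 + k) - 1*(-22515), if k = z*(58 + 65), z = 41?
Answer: 14189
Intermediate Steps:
k = 5043 (k = 41*(58 + 65) = 41*123 = 5043)
(-13369 + k) - 1*(-22515) = (-13369 + 5043) - 1*(-22515) = -8326 + 22515 = 14189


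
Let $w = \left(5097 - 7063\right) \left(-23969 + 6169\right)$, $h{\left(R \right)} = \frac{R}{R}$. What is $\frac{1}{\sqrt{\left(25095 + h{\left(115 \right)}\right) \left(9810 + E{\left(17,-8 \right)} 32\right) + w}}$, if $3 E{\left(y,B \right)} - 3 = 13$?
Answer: $\frac{\sqrt{10036041}}{53525552} \approx 5.9186 \cdot 10^{-5}$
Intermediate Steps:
$E{\left(y,B \right)} = \frac{16}{3}$ ($E{\left(y,B \right)} = 1 + \frac{1}{3} \cdot 13 = 1 + \frac{13}{3} = \frac{16}{3}$)
$h{\left(R \right)} = 1$
$w = 34994800$ ($w = \left(-1966\right) \left(-17800\right) = 34994800$)
$\frac{1}{\sqrt{\left(25095 + h{\left(115 \right)}\right) \left(9810 + E{\left(17,-8 \right)} 32\right) + w}} = \frac{1}{\sqrt{\left(25095 + 1\right) \left(9810 + \frac{16}{3} \cdot 32\right) + 34994800}} = \frac{1}{\sqrt{25096 \left(9810 + \frac{512}{3}\right) + 34994800}} = \frac{1}{\sqrt{25096 \cdot \frac{29942}{3} + 34994800}} = \frac{1}{\sqrt{\frac{751424432}{3} + 34994800}} = \frac{1}{\sqrt{\frac{856408832}{3}}} = \frac{1}{\frac{16}{3} \sqrt{10036041}} = \frac{\sqrt{10036041}}{53525552}$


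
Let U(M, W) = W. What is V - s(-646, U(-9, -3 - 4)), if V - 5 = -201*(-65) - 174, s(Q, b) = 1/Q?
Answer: 8330817/646 ≈ 12896.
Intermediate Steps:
V = 12896 (V = 5 + (-201*(-65) - 174) = 5 + (13065 - 174) = 5 + 12891 = 12896)
V - s(-646, U(-9, -3 - 4)) = 12896 - 1/(-646) = 12896 - 1*(-1/646) = 12896 + 1/646 = 8330817/646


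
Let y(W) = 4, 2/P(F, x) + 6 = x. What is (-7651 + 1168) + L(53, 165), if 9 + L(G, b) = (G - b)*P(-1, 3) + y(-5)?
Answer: -19240/3 ≈ -6413.3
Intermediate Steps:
P(F, x) = 2/(-6 + x)
L(G, b) = -5 - 2*G/3 + 2*b/3 (L(G, b) = -9 + ((G - b)*(2/(-6 + 3)) + 4) = -9 + ((G - b)*(2/(-3)) + 4) = -9 + ((G - b)*(2*(-⅓)) + 4) = -9 + ((G - b)*(-⅔) + 4) = -9 + ((-2*G/3 + 2*b/3) + 4) = -9 + (4 - 2*G/3 + 2*b/3) = -5 - 2*G/3 + 2*b/3)
(-7651 + 1168) + L(53, 165) = (-7651 + 1168) + (-5 - ⅔*53 + (⅔)*165) = -6483 + (-5 - 106/3 + 110) = -6483 + 209/3 = -19240/3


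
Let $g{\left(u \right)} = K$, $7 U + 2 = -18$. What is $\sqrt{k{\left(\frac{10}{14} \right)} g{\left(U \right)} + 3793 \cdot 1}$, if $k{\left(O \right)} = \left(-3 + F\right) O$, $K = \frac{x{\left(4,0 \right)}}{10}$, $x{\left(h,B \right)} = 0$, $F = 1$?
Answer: $\sqrt{3793} \approx 61.587$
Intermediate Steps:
$U = - \frac{20}{7}$ ($U = - \frac{2}{7} + \frac{1}{7} \left(-18\right) = - \frac{2}{7} - \frac{18}{7} = - \frac{20}{7} \approx -2.8571$)
$K = 0$ ($K = \frac{0}{10} = 0 \cdot \frac{1}{10} = 0$)
$g{\left(u \right)} = 0$
$k{\left(O \right)} = - 2 O$ ($k{\left(O \right)} = \left(-3 + 1\right) O = - 2 O$)
$\sqrt{k{\left(\frac{10}{14} \right)} g{\left(U \right)} + 3793 \cdot 1} = \sqrt{- 2 \cdot \frac{10}{14} \cdot 0 + 3793 \cdot 1} = \sqrt{- 2 \cdot 10 \cdot \frac{1}{14} \cdot 0 + 3793} = \sqrt{\left(-2\right) \frac{5}{7} \cdot 0 + 3793} = \sqrt{\left(- \frac{10}{7}\right) 0 + 3793} = \sqrt{0 + 3793} = \sqrt{3793}$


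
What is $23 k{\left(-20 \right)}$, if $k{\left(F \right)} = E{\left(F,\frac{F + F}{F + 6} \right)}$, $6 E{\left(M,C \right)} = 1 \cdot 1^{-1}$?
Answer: $\frac{23}{6} \approx 3.8333$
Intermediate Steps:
$E{\left(M,C \right)} = \frac{1}{6}$ ($E{\left(M,C \right)} = \frac{1 \cdot 1^{-1}}{6} = \frac{1 \cdot 1}{6} = \frac{1}{6} \cdot 1 = \frac{1}{6}$)
$k{\left(F \right)} = \frac{1}{6}$
$23 k{\left(-20 \right)} = 23 \cdot \frac{1}{6} = \frac{23}{6}$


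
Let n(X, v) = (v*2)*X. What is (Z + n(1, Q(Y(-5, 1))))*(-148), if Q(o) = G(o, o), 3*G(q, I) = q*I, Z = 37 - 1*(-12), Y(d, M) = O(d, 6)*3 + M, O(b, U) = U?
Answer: -128612/3 ≈ -42871.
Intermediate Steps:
Y(d, M) = 18 + M (Y(d, M) = 6*3 + M = 18 + M)
Z = 49 (Z = 37 + 12 = 49)
G(q, I) = I*q/3 (G(q, I) = (q*I)/3 = (I*q)/3 = I*q/3)
Q(o) = o²/3 (Q(o) = o*o/3 = o²/3)
n(X, v) = 2*X*v (n(X, v) = (2*v)*X = 2*X*v)
(Z + n(1, Q(Y(-5, 1))))*(-148) = (49 + 2*1*((18 + 1)²/3))*(-148) = (49 + 2*1*((⅓)*19²))*(-148) = (49 + 2*1*((⅓)*361))*(-148) = (49 + 2*1*(361/3))*(-148) = (49 + 722/3)*(-148) = (869/3)*(-148) = -128612/3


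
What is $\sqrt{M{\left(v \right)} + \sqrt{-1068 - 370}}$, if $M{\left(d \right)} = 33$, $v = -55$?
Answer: $\sqrt{33 + i \sqrt{1438}} \approx 6.4525 + 2.9385 i$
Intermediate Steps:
$\sqrt{M{\left(v \right)} + \sqrt{-1068 - 370}} = \sqrt{33 + \sqrt{-1068 - 370}} = \sqrt{33 + \sqrt{-1438}} = \sqrt{33 + i \sqrt{1438}}$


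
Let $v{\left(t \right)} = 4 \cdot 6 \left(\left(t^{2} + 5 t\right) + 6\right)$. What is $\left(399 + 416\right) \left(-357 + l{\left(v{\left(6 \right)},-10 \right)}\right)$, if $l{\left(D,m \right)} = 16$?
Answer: $-277915$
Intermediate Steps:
$v{\left(t \right)} = 144 + 24 t^{2} + 120 t$ ($v{\left(t \right)} = 24 \left(6 + t^{2} + 5 t\right) = 144 + 24 t^{2} + 120 t$)
$\left(399 + 416\right) \left(-357 + l{\left(v{\left(6 \right)},-10 \right)}\right) = \left(399 + 416\right) \left(-357 + 16\right) = 815 \left(-341\right) = -277915$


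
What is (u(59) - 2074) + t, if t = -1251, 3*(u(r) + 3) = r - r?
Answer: -3328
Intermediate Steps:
u(r) = -3 (u(r) = -3 + (r - r)/3 = -3 + (⅓)*0 = -3 + 0 = -3)
(u(59) - 2074) + t = (-3 - 2074) - 1251 = -2077 - 1251 = -3328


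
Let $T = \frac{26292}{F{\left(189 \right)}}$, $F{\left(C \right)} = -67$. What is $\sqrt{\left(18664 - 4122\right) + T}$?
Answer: $\frac{\sqrt{63517474}}{67} \approx 118.95$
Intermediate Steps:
$T = - \frac{26292}{67}$ ($T = \frac{26292}{-67} = 26292 \left(- \frac{1}{67}\right) = - \frac{26292}{67} \approx -392.42$)
$\sqrt{\left(18664 - 4122\right) + T} = \sqrt{\left(18664 - 4122\right) - \frac{26292}{67}} = \sqrt{14542 - \frac{26292}{67}} = \sqrt{\frac{948022}{67}} = \frac{\sqrt{63517474}}{67}$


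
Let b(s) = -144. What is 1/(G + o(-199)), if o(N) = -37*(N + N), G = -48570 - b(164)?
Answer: -1/33700 ≈ -2.9674e-5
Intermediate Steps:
G = -48426 (G = -48570 - 1*(-144) = -48570 + 144 = -48426)
o(N) = -74*N
1/(G + o(-199)) = 1/(-48426 - 74*(-199)) = 1/(-48426 + 14726) = 1/(-33700) = -1/33700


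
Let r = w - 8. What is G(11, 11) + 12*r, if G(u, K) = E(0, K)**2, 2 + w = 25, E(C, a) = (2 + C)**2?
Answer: 196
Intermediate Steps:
w = 23 (w = -2 + 25 = 23)
r = 15 (r = 23 - 8 = 15)
G(u, K) = 16 (G(u, K) = ((2 + 0)**2)**2 = (2**2)**2 = 4**2 = 16)
G(11, 11) + 12*r = 16 + 12*15 = 16 + 180 = 196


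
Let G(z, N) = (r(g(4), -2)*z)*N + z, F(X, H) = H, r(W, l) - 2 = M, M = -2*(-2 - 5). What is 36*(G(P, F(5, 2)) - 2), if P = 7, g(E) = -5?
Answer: 8244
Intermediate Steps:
M = 14 (M = -2*(-7) = 14)
r(W, l) = 16 (r(W, l) = 2 + 14 = 16)
G(z, N) = z + 16*N*z (G(z, N) = (16*z)*N + z = 16*N*z + z = z + 16*N*z)
36*(G(P, F(5, 2)) - 2) = 36*(7*(1 + 16*2) - 2) = 36*(7*(1 + 32) - 2) = 36*(7*33 - 2) = 36*(231 - 2) = 36*229 = 8244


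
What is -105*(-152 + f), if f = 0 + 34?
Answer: 12390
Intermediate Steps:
f = 34
-105*(-152 + f) = -105*(-152 + 34) = -105*(-118) = 12390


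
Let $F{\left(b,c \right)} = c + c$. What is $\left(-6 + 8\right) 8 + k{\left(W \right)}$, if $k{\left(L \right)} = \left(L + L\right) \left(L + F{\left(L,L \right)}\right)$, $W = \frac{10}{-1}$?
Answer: $616$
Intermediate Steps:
$F{\left(b,c \right)} = 2 c$
$W = -10$ ($W = 10 \left(-1\right) = -10$)
$k{\left(L \right)} = 6 L^{2}$ ($k{\left(L \right)} = \left(L + L\right) \left(L + 2 L\right) = 2 L 3 L = 6 L^{2}$)
$\left(-6 + 8\right) 8 + k{\left(W \right)} = \left(-6 + 8\right) 8 + 6 \left(-10\right)^{2} = 2 \cdot 8 + 6 \cdot 100 = 16 + 600 = 616$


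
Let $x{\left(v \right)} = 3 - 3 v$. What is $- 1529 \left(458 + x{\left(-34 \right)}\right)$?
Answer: $-860827$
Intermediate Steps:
$- 1529 \left(458 + x{\left(-34 \right)}\right) = - 1529 \left(458 + \left(3 - -102\right)\right) = - 1529 \left(458 + \left(3 + 102\right)\right) = - 1529 \left(458 + 105\right) = \left(-1529\right) 563 = -860827$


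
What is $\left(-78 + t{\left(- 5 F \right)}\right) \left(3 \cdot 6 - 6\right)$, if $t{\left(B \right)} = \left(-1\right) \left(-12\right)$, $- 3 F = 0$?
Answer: $-792$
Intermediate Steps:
$F = 0$ ($F = \left(- \frac{1}{3}\right) 0 = 0$)
$t{\left(B \right)} = 12$
$\left(-78 + t{\left(- 5 F \right)}\right) \left(3 \cdot 6 - 6\right) = \left(-78 + 12\right) \left(3 \cdot 6 - 6\right) = - 66 \left(18 - 6\right) = \left(-66\right) 12 = -792$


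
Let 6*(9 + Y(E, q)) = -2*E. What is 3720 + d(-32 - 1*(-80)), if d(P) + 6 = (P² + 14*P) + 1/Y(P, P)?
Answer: 167249/25 ≈ 6690.0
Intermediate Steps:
Y(E, q) = -9 - E/3 (Y(E, q) = -9 + (-2*E)/6 = -9 - E/3)
d(P) = -6 + P² + 1/(-9 - P/3) + 14*P (d(P) = -6 + ((P² + 14*P) + 1/(-9 - P/3)) = -6 + (P² + 1/(-9 - P/3) + 14*P) = -6 + P² + 1/(-9 - P/3) + 14*P)
3720 + d(-32 - 1*(-80)) = 3720 + (-3 + (27 + (-32 - 1*(-80)))*(-6 + (-32 - 1*(-80))² + 14*(-32 - 1*(-80))))/(27 + (-32 - 1*(-80))) = 3720 + (-3 + (27 + (-32 + 80))*(-6 + (-32 + 80)² + 14*(-32 + 80)))/(27 + (-32 + 80)) = 3720 + (-3 + (27 + 48)*(-6 + 48² + 14*48))/(27 + 48) = 3720 + (-3 + 75*(-6 + 2304 + 672))/75 = 3720 + (-3 + 75*2970)/75 = 3720 + (-3 + 222750)/75 = 3720 + (1/75)*222747 = 3720 + 74249/25 = 167249/25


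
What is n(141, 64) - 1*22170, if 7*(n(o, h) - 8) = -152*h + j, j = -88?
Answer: -164950/7 ≈ -23564.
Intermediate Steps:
n(o, h) = -32/7 - 152*h/7 (n(o, h) = 8 + (-152*h - 88)/7 = 8 + (-88 - 152*h)/7 = 8 + (-88/7 - 152*h/7) = -32/7 - 152*h/7)
n(141, 64) - 1*22170 = (-32/7 - 152/7*64) - 1*22170 = (-32/7 - 9728/7) - 22170 = -9760/7 - 22170 = -164950/7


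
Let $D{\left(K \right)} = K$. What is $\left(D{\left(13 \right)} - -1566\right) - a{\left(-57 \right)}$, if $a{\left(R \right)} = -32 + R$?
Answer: $1668$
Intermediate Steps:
$\left(D{\left(13 \right)} - -1566\right) - a{\left(-57 \right)} = \left(13 - -1566\right) - \left(-32 - 57\right) = \left(13 + 1566\right) - -89 = 1579 + 89 = 1668$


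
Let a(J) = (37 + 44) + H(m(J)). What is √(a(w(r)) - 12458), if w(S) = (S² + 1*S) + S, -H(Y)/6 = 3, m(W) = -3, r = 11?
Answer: I*√12395 ≈ 111.33*I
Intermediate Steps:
H(Y) = -18 (H(Y) = -6*3 = -18)
w(S) = S² + 2*S (w(S) = (S² + S) + S = (S + S²) + S = S² + 2*S)
a(J) = 63 (a(J) = (37 + 44) - 18 = 81 - 18 = 63)
√(a(w(r)) - 12458) = √(63 - 12458) = √(-12395) = I*√12395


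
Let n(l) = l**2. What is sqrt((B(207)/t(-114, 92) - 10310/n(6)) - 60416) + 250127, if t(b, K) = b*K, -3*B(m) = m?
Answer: 250127 + I*sqrt(3155552642)/228 ≈ 2.5013e+5 + 246.38*I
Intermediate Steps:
B(m) = -m/3
t(b, K) = K*b
sqrt((B(207)/t(-114, 92) - 10310/n(6)) - 60416) + 250127 = sqrt(((-1/3*207)/((92*(-114))) - 10310/(6**2)) - 60416) + 250127 = sqrt((-69/(-10488) - 10310/36) - 60416) + 250127 = sqrt((-69*(-1/10488) - 10310*1/36) - 60416) + 250127 = sqrt((1/152 - 5155/18) - 60416) + 250127 = sqrt(-391771/1368 - 60416) + 250127 = sqrt(-83040859/1368) + 250127 = I*sqrt(3155552642)/228 + 250127 = 250127 + I*sqrt(3155552642)/228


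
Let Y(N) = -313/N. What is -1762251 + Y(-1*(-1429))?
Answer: -2518256992/1429 ≈ -1.7623e+6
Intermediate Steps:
-1762251 + Y(-1*(-1429)) = -1762251 - 313/((-1*(-1429))) = -1762251 - 313/1429 = -2518256992/1429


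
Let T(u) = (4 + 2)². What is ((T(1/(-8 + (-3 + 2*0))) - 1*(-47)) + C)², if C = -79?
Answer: 16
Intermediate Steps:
T(u) = 36 (T(u) = 6² = 36)
((T(1/(-8 + (-3 + 2*0))) - 1*(-47)) + C)² = ((36 - 1*(-47)) - 79)² = ((36 + 47) - 79)² = (83 - 79)² = 4² = 16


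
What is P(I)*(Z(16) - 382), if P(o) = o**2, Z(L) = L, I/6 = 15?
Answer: -2964600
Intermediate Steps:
I = 90 (I = 6*15 = 90)
P(I)*(Z(16) - 382) = 90**2*(16 - 382) = 8100*(-366) = -2964600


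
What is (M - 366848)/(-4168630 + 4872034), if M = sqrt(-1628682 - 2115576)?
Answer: -91712/175851 + I*sqrt(3744258)/703404 ≈ -0.52153 + 0.0027509*I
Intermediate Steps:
M = I*sqrt(3744258) (M = sqrt(-3744258) = I*sqrt(3744258) ≈ 1935.0*I)
(M - 366848)/(-4168630 + 4872034) = (I*sqrt(3744258) - 366848)/(-4168630 + 4872034) = (-366848 + I*sqrt(3744258))/703404 = (-366848 + I*sqrt(3744258))*(1/703404) = -91712/175851 + I*sqrt(3744258)/703404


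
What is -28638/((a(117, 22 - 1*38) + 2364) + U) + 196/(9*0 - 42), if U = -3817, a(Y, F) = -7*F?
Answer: 7460/447 ≈ 16.689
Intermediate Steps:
-28638/((a(117, 22 - 1*38) + 2364) + U) + 196/(9*0 - 42) = -28638/((-7*(22 - 1*38) + 2364) - 3817) + 196/(9*0 - 42) = -28638/((-7*(22 - 38) + 2364) - 3817) + 196/(0 - 42) = -28638/((-7*(-16) + 2364) - 3817) + 196/(-42) = -28638/((112 + 2364) - 3817) + 196*(-1/42) = -28638/(2476 - 3817) - 14/3 = -28638/(-1341) - 14/3 = -28638*(-1/1341) - 14/3 = 3182/149 - 14/3 = 7460/447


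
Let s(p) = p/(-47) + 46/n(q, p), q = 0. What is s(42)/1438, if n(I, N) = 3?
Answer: 1018/101379 ≈ 0.010042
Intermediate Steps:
s(p) = 46/3 - p/47 (s(p) = p/(-47) + 46/3 = p*(-1/47) + 46*(1/3) = -p/47 + 46/3 = 46/3 - p/47)
s(42)/1438 = (46/3 - 1/47*42)/1438 = (46/3 - 42/47)*(1/1438) = (2036/141)*(1/1438) = 1018/101379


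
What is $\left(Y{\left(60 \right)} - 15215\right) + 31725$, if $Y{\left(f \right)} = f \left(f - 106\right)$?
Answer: $13750$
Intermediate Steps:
$Y{\left(f \right)} = f \left(-106 + f\right)$
$\left(Y{\left(60 \right)} - 15215\right) + 31725 = \left(60 \left(-106 + 60\right) - 15215\right) + 31725 = \left(60 \left(-46\right) - 15215\right) + 31725 = \left(-2760 - 15215\right) + 31725 = -17975 + 31725 = 13750$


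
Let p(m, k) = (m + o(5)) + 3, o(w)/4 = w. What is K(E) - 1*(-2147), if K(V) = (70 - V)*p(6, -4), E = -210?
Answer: 10267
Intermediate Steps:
o(w) = 4*w
p(m, k) = 23 + m (p(m, k) = (m + 4*5) + 3 = (m + 20) + 3 = (20 + m) + 3 = 23 + m)
K(V) = 2030 - 29*V (K(V) = (70 - V)*(23 + 6) = (70 - V)*29 = 2030 - 29*V)
K(E) - 1*(-2147) = (2030 - 29*(-210)) - 1*(-2147) = (2030 + 6090) + 2147 = 8120 + 2147 = 10267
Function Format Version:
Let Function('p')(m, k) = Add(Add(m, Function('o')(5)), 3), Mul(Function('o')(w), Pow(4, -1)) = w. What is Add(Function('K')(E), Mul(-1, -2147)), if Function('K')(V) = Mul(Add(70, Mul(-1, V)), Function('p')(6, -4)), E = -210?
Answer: 10267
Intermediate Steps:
Function('o')(w) = Mul(4, w)
Function('p')(m, k) = Add(23, m) (Function('p')(m, k) = Add(Add(m, Mul(4, 5)), 3) = Add(Add(m, 20), 3) = Add(Add(20, m), 3) = Add(23, m))
Function('K')(V) = Add(2030, Mul(-29, V)) (Function('K')(V) = Mul(Add(70, Mul(-1, V)), Add(23, 6)) = Mul(Add(70, Mul(-1, V)), 29) = Add(2030, Mul(-29, V)))
Add(Function('K')(E), Mul(-1, -2147)) = Add(Add(2030, Mul(-29, -210)), Mul(-1, -2147)) = Add(Add(2030, 6090), 2147) = Add(8120, 2147) = 10267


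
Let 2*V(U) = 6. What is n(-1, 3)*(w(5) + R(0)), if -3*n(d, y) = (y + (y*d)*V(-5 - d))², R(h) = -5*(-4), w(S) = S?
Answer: -300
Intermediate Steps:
V(U) = 3 (V(U) = (½)*6 = 3)
R(h) = 20
n(d, y) = -(y + 3*d*y)²/3 (n(d, y) = -(y + (y*d)*3)²/3 = -(y + (d*y)*3)²/3 = -(y + 3*d*y)²/3)
n(-1, 3)*(w(5) + R(0)) = (-⅓*3²*(1 + 3*(-1))²)*(5 + 20) = -⅓*9*(1 - 3)²*25 = -⅓*9*(-2)²*25 = -⅓*9*4*25 = -12*25 = -300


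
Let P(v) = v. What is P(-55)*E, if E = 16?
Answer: -880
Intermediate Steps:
P(-55)*E = -55*16 = -880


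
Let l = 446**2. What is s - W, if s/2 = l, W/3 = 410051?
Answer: -832321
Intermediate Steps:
W = 1230153 (W = 3*410051 = 1230153)
l = 198916
s = 397832 (s = 2*198916 = 397832)
s - W = 397832 - 1*1230153 = 397832 - 1230153 = -832321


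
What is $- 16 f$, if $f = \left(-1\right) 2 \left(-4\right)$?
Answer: $-128$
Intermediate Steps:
$f = 8$ ($f = \left(-2\right) \left(-4\right) = 8$)
$- 16 f = \left(-16\right) 8 = -128$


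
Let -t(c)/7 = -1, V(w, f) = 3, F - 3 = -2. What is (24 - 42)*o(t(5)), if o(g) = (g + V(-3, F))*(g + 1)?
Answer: -1440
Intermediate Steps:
F = 1 (F = 3 - 2 = 1)
t(c) = 7 (t(c) = -7*(-1) = 7)
o(g) = (1 + g)*(3 + g) (o(g) = (g + 3)*(g + 1) = (3 + g)*(1 + g) = (1 + g)*(3 + g))
(24 - 42)*o(t(5)) = (24 - 42)*(3 + 7² + 4*7) = -18*(3 + 49 + 28) = -18*80 = -1440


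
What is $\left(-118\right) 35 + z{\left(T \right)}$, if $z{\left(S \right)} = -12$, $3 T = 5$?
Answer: $-4142$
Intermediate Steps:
$T = \frac{5}{3}$ ($T = \frac{1}{3} \cdot 5 = \frac{5}{3} \approx 1.6667$)
$\left(-118\right) 35 + z{\left(T \right)} = \left(-118\right) 35 - 12 = -4130 - 12 = -4142$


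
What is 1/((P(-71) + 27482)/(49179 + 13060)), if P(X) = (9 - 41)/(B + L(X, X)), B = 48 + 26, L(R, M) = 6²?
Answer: 3423145/1511494 ≈ 2.2647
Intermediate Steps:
L(R, M) = 36
B = 74
P(X) = -16/55 (P(X) = (9 - 41)/(74 + 36) = -32/110 = -32*1/110 = -16/55)
1/((P(-71) + 27482)/(49179 + 13060)) = 1/((-16/55 + 27482)/(49179 + 13060)) = 1/((1511494/55)/62239) = 1/((1511494/55)*(1/62239)) = 1/(1511494/3423145) = 3423145/1511494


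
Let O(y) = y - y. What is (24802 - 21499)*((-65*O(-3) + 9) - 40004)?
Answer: -132103485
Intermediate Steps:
O(y) = 0
(24802 - 21499)*((-65*O(-3) + 9) - 40004) = (24802 - 21499)*((-65*0 + 9) - 40004) = 3303*((0 + 9) - 40004) = 3303*(9 - 40004) = 3303*(-39995) = -132103485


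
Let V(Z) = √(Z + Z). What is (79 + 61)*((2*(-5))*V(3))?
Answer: -1400*√6 ≈ -3429.3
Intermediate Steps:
V(Z) = √2*√Z (V(Z) = √(2*Z) = √2*√Z)
(79 + 61)*((2*(-5))*V(3)) = (79 + 61)*((2*(-5))*(√2*√3)) = 140*(-10*√6) = -1400*√6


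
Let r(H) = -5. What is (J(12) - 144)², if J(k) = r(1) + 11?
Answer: 19044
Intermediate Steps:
J(k) = 6 (J(k) = -5 + 11 = 6)
(J(12) - 144)² = (6 - 144)² = (-138)² = 19044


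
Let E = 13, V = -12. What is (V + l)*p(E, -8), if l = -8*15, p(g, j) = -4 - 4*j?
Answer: -3696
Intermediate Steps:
l = -120
(V + l)*p(E, -8) = (-12 - 120)*(-4 - 4*(-8)) = -132*(-4 + 32) = -132*28 = -3696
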